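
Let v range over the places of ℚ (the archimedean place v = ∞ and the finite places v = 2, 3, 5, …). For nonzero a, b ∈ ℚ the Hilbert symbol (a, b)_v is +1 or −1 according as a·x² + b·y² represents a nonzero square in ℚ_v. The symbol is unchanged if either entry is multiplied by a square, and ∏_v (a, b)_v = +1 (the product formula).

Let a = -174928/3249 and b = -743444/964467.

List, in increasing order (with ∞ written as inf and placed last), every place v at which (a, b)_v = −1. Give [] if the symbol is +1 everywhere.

Mod squares: a ≡ -13, b ≡ -663. Check v ∈ {∞, 2, 3, 7, 13, 17, 19, 29}.
v=17: a=17^0·(≡1), b=17^1·(≡10) mod 17; (1|17)=+1, (10|17)=-1; (−1)^{0·1·8}·(+1)^1·(-1)^0 = +1.
v=19: a=19^-2·(≡9), b=19^0·(≡8) mod 19; (9|19)=+1, (8|19)=-1; (−1)^{-2·0·9}·(+1)^0·(-1)^-2 = +1.
v=13: a=13^1·(≡1), b=13^1·(≡9) mod 13; (1|13)=+1, (9|13)=+1; (−1)^{1·1·6}·(+1)^1·(+1)^1 = +1.
v=29: a=29^2·(≡24), b=29^2·(≡28) mod 29; (24|29)=+1, (28|29)=+1; (−1)^{2·2·14}·(+1)^2·(+1)^2 = +1.
v=7: a=7^0·(≡2), b=7^-2·(≡2) mod 7; (2|7)=+1, (2|7)=+1; (−1)^{0·-2·3}·(+1)^-2·(+1)^0 = +1.
v=2: v_2(a)=4, v_2(b)=2; units ≡ 3, 1 (mod 8); ε·ε+αω+βω = 1·0+4·0+2·1 ≡ 0  ⇒  (a,b)_2 = +1.
v=3: a=3^-2·(≡2), b=3^-9·(≡1) mod 3; (2|3)=-1, (1|3)=+1; (−1)^{-2·-9·1}·(-1)^-9·(+1)^-2 = -1.
v=∞: -13 < 0 and -663 < 0  ⇒  (a,b)_∞ = -1.
(-13, -663 / ℚ) ramifies at {3, ∞}: a division algebra.

[3, inf]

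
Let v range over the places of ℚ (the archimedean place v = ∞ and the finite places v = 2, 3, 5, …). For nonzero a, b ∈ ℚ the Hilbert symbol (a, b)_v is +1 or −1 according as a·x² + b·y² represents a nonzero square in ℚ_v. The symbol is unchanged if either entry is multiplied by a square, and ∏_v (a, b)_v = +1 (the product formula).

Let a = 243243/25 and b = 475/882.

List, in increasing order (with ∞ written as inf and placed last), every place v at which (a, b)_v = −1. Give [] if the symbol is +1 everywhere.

(a, b) ≡ (3003, 38) mod (ℚ^×)²; places V = {2, 3, 5, 7, 11, 13, 19, ∞}.
(a,b)_11: α=1, u≡1; β=0, v≡1 (mod 11); (1|11)=+1, (1|11)=+1; sign (−1)^0·+1^0·+1^1 = +1.
(a,b)_19: α=0, u≡4; β=1, v≡15 (mod 19); (4|19)=+1, (15|19)=-1; sign (−1)^0·+1^1·-1^0 = +1.
(a,b)_∞: sgn(3003)=+, sgn(38)=+, so +1.
(a,b)_5: α=-2, u≡3; β=2, v≡2 (mod 5); (3|5)=-1, (2|5)=-1; sign (−1)^0·-1^2·-1^-2 = +1.
(a,b)_3: α=5, u≡2; β=-2, v≡2 (mod 3); (2|3)=-1, (2|3)=-1; sign (−1)^0·-1^-2·-1^5 = -1.
(a,b)_13: α=1, u≡9; β=0, v≡3 (mod 13); (9|13)=+1, (3|13)=+1; sign (−1)^0·+1^0·+1^1 = +1.
(a,b)_7: α=1, u≡2; β=-2, v≡5 (mod 7); (2|7)=+1, (5|7)=-1; sign (−1)^0·+1^-2·-1^1 = -1.
(a,b)_2: α=0, β=-1; u≡3, v≡3 (mod 8); ε(u)ε(v)=1·1, αω(v)=0·1, βω(u)=-1·1; sum ≡ 0  ⇒  +1.
Ram(3003, 38) = {3, 7}; no ℚ_3-point on the conic.

[3, 7]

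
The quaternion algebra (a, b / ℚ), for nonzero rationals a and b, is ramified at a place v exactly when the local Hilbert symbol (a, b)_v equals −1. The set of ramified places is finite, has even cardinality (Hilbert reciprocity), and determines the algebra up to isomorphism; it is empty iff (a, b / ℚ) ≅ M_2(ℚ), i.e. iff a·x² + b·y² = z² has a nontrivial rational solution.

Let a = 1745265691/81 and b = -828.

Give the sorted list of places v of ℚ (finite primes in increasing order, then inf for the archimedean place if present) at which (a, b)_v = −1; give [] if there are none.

[19, 37]

(a, b) ≡ (9139, -23) mod (ℚ^×)²; places V = {2, 3, 13, 19, 23, 37, ∞}.
(a,b)_2: α=0, β=2; u≡3, v≡1 (mod 8); ε(u)ε(v)=1·0, αω(v)=0·0, βω(u)=2·1; sum ≡ 0  ⇒  +1.
(a,b)_13: α=1, u≡4; β=0, v≡4 (mod 13); (4|13)=+1, (4|13)=+1; sign (−1)^0·+1^0·+1^1 = +1.
(a,b)_3: α=-4, u≡1; β=2, v≡1 (mod 3); (1|3)=+1, (1|3)=+1; sign (−1)^0·+1^2·+1^-4 = +1.
(a,b)_∞: sgn(9139)=+, sgn(-23)=−, so +1.
(a,b)_23: α=2, u≡3; β=1, v≡10 (mod 23); (3|23)=+1, (10|23)=-1; sign (−1)^0·+1^1·-1^2 = +1.
(a,b)_19: α=3, u≡4; β=0, v≡8 (mod 19); (4|19)=+1, (8|19)=-1; sign (−1)^0·+1^0·-1^3 = -1.
(a,b)_37: α=1, u≡27; β=0, v≡23 (mod 37); (27|37)=+1, (23|37)=-1; sign (−1)^0·+1^0·-1^1 = -1.
Ram(9139, -23) = {19, 37}; no ℚ_19-point on the conic.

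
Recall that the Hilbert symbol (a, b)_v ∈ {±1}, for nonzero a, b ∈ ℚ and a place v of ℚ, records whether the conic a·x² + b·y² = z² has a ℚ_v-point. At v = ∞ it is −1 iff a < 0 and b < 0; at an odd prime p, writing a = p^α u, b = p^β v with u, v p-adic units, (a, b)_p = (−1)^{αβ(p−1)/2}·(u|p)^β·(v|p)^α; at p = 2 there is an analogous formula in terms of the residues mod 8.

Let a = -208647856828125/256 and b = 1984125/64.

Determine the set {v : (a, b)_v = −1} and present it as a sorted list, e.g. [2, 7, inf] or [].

(a, b) ≡ (-53, 79365) mod (ℚ^×)²; places V = {2, 3, 5, 11, 13, 37, 53, ∞}.
(a,b)_53: α=1, u≡38; β=0, v≡16 (mod 53); (38|53)=+1, (16|53)=+1; sign (−1)^0·+1^0·+1^1 = +1.
(a,b)_37: α=2, u≡28; β=1, v≡21 (mod 37); (28|37)=+1, (21|37)=+1; sign (−1)^0·+1^1·+1^2 = +1.
(a,b)_∞: sgn(-53)=−, sgn(79365)=+, so +1.
(a,b)_11: α=2, u≡6; β=1, v≡7 (mod 11); (6|11)=-1, (7|11)=-1; sign (−1)^0·-1^1·-1^2 = -1.
(a,b)_2: α=-8, β=-6; u≡3, v≡5 (mod 8); ε(u)ε(v)=1·0, αω(v)=-8·1, βω(u)=-6·1; sum ≡ 0  ⇒  +1.
(a,b)_3: α=2, u≡1; β=1, v≡1 (mod 3); (1|3)=+1, (1|3)=+1; sign (−1)^0·+1^1·+1^2 = +1.
(a,b)_13: α=2, u≡3; β=1, v≡8 (mod 13); (3|13)=+1, (8|13)=-1; sign (−1)^0·+1^1·-1^2 = +1.
(a,b)_5: α=6, u≡3; β=3, v≡2 (mod 5); (3|5)=-1, (2|5)=-1; sign (−1)^0·-1^3·-1^6 = -1.
|Ram(-53, 79365)| = 2, even; anisotropic at {5, 11}.

[5, 11]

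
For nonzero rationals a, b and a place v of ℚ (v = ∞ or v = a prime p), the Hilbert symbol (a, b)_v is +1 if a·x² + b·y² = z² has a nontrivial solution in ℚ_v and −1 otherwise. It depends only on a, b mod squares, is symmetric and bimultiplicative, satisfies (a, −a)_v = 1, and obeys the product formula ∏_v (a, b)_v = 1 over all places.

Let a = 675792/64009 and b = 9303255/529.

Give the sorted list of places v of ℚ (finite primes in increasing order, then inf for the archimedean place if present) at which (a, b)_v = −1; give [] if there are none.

(a, b) ≡ (13, 114855) mod (ℚ^×)²; places V = {2, 3, 5, 11, 13, 19, 23, 31, ∞}.
(a,b)_11: α=-2, u≡7; β=0, v≡5 (mod 11); (7|11)=-1, (5|11)=+1; sign (−1)^0·-1^0·+1^-2 = +1.
(a,b)_5: α=0, u≡3; β=1, v≡4 (mod 5); (3|5)=-1, (4|5)=+1; sign (−1)^0·-1^1·+1^0 = -1.
(a,b)_23: α=-2, u≡1; β=-2, v≡8 (mod 23); (1|23)=+1, (8|23)=+1; sign (−1)^0·+1^-2·+1^-2 = +1.
(a,b)_∞: sgn(13)=+, sgn(114855)=+, so +1.
(a,b)_2: α=4, β=0; u≡5, v≡7 (mod 8); ε(u)ε(v)=0·1, αω(v)=4·0, βω(u)=0·1; sum ≡ 0  ⇒  +1.
(a,b)_3: α=2, u≡1; β=5, v≡2 (mod 3); (1|3)=+1, (2|3)=-1; sign (−1)^0·+1^5·-1^2 = +1.
(a,b)_19: α=2, u≡14; β=1, v≡14 (mod 19); (14|19)=-1, (14|19)=-1; sign (−1)^0·-1^1·-1^2 = -1.
(a,b)_31: α=0, u≡22; β=1, v≡28 (mod 31); (22|31)=-1, (28|31)=+1; sign (−1)^0·-1^1·+1^0 = -1.
(a,b)_13: α=1, u≡1; β=1, v≡7 (mod 13); (1|13)=+1, (7|13)=-1; sign (−1)^0·+1^1·-1^1 = -1.
(13, 114855 / ℚ) ramifies at {5, 13, 19, 31}: a division algebra.

[5, 13, 19, 31]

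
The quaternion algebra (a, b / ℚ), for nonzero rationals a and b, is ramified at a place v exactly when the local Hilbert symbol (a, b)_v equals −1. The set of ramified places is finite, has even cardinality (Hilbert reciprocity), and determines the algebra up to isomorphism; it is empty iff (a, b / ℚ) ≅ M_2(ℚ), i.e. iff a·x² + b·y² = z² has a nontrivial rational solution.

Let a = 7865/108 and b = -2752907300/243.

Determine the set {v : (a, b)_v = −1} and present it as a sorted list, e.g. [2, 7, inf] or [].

Mod squares: a ≡ 195, b ≡ -682539. Check v ∈ {∞, 2, 3, 5, 11, 13, 37, 43}.
v=11: a=11^2·(≡6), b=11^3·(≡8) mod 11; (6|11)=-1, (8|11)=-1; (−1)^{2·3·5}·(-1)^3·(-1)^2 = -1.
v=43: a=43^0·(≡35), b=43^1·(≡8) mod 43; (35|43)=+1, (8|43)=-1; (−1)^{0·1·21}·(+1)^1·(-1)^0 = +1.
v=2: v_2(a)=-2, v_2(b)=2; units ≡ 3, 5 (mod 8); ε·ε+αω+βω = 1·0+-2·1+2·1 ≡ 0  ⇒  (a,b)_2 = +1.
v=3: a=3^-3·(≡2), b=3^-5·(≡1) mod 3; (2|3)=-1, (1|3)=+1; (−1)^{-3·-5·1}·(-1)^-5·(+1)^-3 = +1.
v=13: a=13^1·(≡5), b=13^1·(≡1) mod 13; (5|13)=-1, (1|13)=+1; (−1)^{1·1·6}·(-1)^1·(+1)^1 = -1.
v=37: a=37^0·(≡30), b=37^1·(≡12) mod 37; (30|37)=+1, (12|37)=+1; (−1)^{0·1·18}·(+1)^1·(+1)^0 = +1.
v=5: a=5^1·(≡1), b=5^2·(≡1) mod 5; (1|5)=+1, (1|5)=+1; (−1)^{1·2·2}·(+1)^2·(+1)^1 = +1.
v=∞: 195 > 0 and -682539 < 0  ⇒  (a,b)_∞ = +1.
Ram(195, -682539) = {11, 13}; no ℚ_11-point on the conic.

[11, 13]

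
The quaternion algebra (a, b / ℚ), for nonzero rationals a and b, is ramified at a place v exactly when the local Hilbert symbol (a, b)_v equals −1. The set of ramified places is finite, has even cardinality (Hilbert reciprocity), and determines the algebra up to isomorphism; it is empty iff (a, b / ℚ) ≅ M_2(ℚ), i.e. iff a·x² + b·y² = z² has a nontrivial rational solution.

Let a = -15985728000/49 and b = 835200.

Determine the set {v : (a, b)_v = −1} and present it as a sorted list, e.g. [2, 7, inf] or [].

[5, 29]

(a, b) ≡ (-330, 58) mod (ℚ^×)²; places V = {2, 3, 5, 7, 11, 29, ∞}.
(a,b)_11: α=1, u≡1; β=0, v≡3 (mod 11); (1|11)=+1, (3|11)=+1; sign (−1)^0·+1^0·+1^1 = +1.
(a,b)_5: α=3, u≡4; β=2, v≡3 (mod 5); (4|5)=+1, (3|5)=-1; sign (−1)^0·+1^2·-1^3 = -1.
(a,b)_3: α=3, u≡1; β=2, v≡1 (mod 3); (1|3)=+1, (1|3)=+1; sign (−1)^0·+1^2·+1^3 = +1.
(a,b)_∞: sgn(-330)=−, sgn(58)=+, so +1.
(a,b)_29: α=2, u≡17; β=1, v≡3 (mod 29); (17|29)=-1, (3|29)=-1; sign (−1)^0·-1^1·-1^2 = -1.
(a,b)_2: α=9, β=7; u≡3, v≡5 (mod 8); ε(u)ε(v)=1·0, αω(v)=9·1, βω(u)=7·1; sum ≡ 0  ⇒  +1.
(a,b)_7: α=-2, u≡3; β=0, v≡2 (mod 7); (3|7)=-1, (2|7)=+1; sign (−1)^0·-1^0·+1^-2 = +1.
(-330, 58 / ℚ) ramifies at {5, 29}: a division algebra.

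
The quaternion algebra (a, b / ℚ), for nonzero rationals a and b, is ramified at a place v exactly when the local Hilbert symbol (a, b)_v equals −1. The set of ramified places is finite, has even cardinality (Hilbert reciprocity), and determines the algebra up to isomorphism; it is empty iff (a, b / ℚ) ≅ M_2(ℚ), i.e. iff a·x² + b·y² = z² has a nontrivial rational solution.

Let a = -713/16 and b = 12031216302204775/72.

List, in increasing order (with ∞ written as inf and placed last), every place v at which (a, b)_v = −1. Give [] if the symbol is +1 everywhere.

Mod squares: a ≡ -713, b ≡ 1893304478. Check v ∈ {∞, 2, 3, 5, 13, 23, 31, 41, 47, 53}.
v=47: a=47^0·(≡23), b=47^1·(≡37) mod 47; (23|47)=-1, (37|47)=+1; (−1)^{0·1·23}·(-1)^1·(+1)^0 = -1.
v=53: a=53^0·(≡25), b=53^1·(≡43) mod 53; (25|53)=+1, (43|53)=+1; (−1)^{0·1·26}·(+1)^1·(+1)^0 = +1.
v=3: a=3^0·(≡1), b=3^-2·(≡2) mod 3; (1|3)=+1, (2|3)=-1; (−1)^{0·-2·1}·(+1)^-2·(-1)^0 = +1.
v=13: a=13^0·(≡5), b=13^1·(≡9) mod 13; (5|13)=-1, (9|13)=+1; (−1)^{0·1·6}·(-1)^1·(+1)^0 = -1.
v=23: a=23^1·(≡11), b=23^3·(≡20) mod 23; (11|23)=-1, (20|23)=-1; (−1)^{1·3·11}·(-1)^3·(-1)^1 = -1.
v=5: a=5^0·(≡2), b=5^2·(≡3) mod 5; (2|5)=-1, (3|5)=-1; (−1)^{0·2·2}·(-1)^2·(-1)^0 = +1.
v=41: a=41^0·(≡40), b=41^1·(≡12) mod 41; (40|41)=+1, (12|41)=-1; (−1)^{0·1·20}·(+1)^1·(-1)^0 = +1.
v=31: a=31^1·(≡16), b=31^3·(≡26) mod 31; (16|31)=+1, (26|31)=-1; (−1)^{1·3·15}·(+1)^3·(-1)^1 = +1.
v=2: v_2(a)=-4, v_2(b)=-3; units ≡ 7, 7 (mod 8); ε·ε+αω+βω = 1·1+-4·0+-3·0 ≡ 1  ⇒  (a,b)_2 = -1.
v=∞: -713 < 0 and 1893304478 > 0  ⇒  (a,b)_∞ = +1.
|Ram(-713, 1893304478)| = 4, even; anisotropic at {2, 13, 23, 47}.

[2, 13, 23, 47]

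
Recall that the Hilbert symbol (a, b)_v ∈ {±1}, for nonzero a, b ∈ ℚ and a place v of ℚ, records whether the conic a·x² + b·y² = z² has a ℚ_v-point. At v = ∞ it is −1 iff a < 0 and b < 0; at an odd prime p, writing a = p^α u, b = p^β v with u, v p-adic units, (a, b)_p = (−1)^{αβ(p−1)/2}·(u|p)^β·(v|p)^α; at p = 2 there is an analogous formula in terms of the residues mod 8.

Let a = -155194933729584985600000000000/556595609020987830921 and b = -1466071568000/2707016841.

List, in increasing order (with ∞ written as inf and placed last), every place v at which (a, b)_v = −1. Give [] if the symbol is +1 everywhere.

[5, inf]

(a, b) ≡ (-35815, -3770) mod (ℚ^×)²; places V = {2, 3, 5, 7, 11, 13, 17, 19, 23, 29, 41, 47, ∞}.
(a,b)_5: α=11, u≡2; β=3, v≡1 (mod 5); (2|5)=-1, (1|5)=+1; sign (−1)^0·-1^3·+1^11 = -1.
(a,b)_41: α=-8, u≡26; β=-2, v≡21 (mod 41); (26|41)=-1, (21|41)=+1; sign (−1)^0·-1^-2·+1^-8 = +1.
(a,b)_∞: sgn(-35815)=−, sgn(-3770)=−, so -1.
(a,b)_47: α=0, u≡31; β=-2, v≡18 (mod 47); (31|47)=-1, (18|47)=+1; sign (−1)^0·-1^-2·+1^0 = +1.
(a,b)_23: α=-2, u≡20; β=0, v≡18 (mod 23); (20|23)=-1, (18|23)=+1; sign (−1)^0·-1^0·+1^-2 = +1.
(a,b)_11: α=-4, u≡1; β=0, v≡5 (mod 11); (1|11)=+1, (5|11)=+1; sign (−1)^0·+1^0·+1^-4 = +1.
(a,b)_2: α=18, β=7; u≡1, v≡3 (mod 8); ε(u)ε(v)=0·1, αω(v)=18·1, βω(u)=7·0; sum ≡ 0  ⇒  +1.
(a,b)_19: α=1, u≡18; β=0, v≡4 (mod 19); (18|19)=-1, (4|19)=+1; sign (−1)^0·-1^0·+1^1 = +1.
(a,b)_7: α=2, u≡4; β=0, v≡6 (mod 7); (4|7)=+1, (6|7)=-1; sign (−1)^0·+1^0·-1^2 = +1.
(a,b)_29: α=5, u≡2; β=3, v≡11 (mod 29); (2|29)=-1, (11|29)=-1; sign (−1)^0·-1^3·-1^5 = +1.
(a,b)_17: α=2, u≡16; β=2, v≡1 (mod 17); (16|17)=+1, (1|17)=+1; sign (−1)^0·+1^2·+1^2 = +1.
(a,b)_13: α=3, u≡4; β=1, v≡1 (mod 13); (4|13)=+1, (1|13)=+1; sign (−1)^0·+1^1·+1^3 = +1.
(a,b)_3: α=-2, u≡2; β=-6, v≡1 (mod 3); (2|3)=-1, (1|3)=+1; sign (−1)^0·-1^-6·+1^-2 = +1.
Ram(-35815, -3770) = {5, ∞}; no ℚ_5-point on the conic.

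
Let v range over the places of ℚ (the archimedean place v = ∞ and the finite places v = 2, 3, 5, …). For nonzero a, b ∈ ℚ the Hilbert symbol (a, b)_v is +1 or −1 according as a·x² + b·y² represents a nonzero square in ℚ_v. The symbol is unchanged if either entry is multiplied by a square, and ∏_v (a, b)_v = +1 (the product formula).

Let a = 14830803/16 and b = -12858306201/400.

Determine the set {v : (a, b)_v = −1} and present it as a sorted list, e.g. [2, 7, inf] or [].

[2, 3, 29, 31]

(a, b) ≡ (1647867, -549289) mod (ℚ^×)²; places V = {2, 3, 5, 13, 17, 29, 31, 47, ∞}.
(a,b)_3: α=3, u≡1; β=4, v≡2 (mod 3); (1|3)=+1, (2|3)=-1; sign (−1)^0·+1^4·-1^3 = -1.
(a,b)_29: α=1, u≡14; β=1, v≡4 (mod 29); (14|29)=-1, (4|29)=+1; sign (−1)^0·-1^1·+1^1 = -1.
(a,b)_5: α=0, u≡3; β=-2, v≡4 (mod 5); (3|5)=-1, (4|5)=+1; sign (−1)^0·-1^-2·+1^0 = +1.
(a,b)_17: α=0, u≡14; β=2, v≡16 (mod 17); (14|17)=-1, (16|17)=+1; sign (−1)^0·-1^2·+1^0 = +1.
(a,b)_∞: sgn(1647867)=+, sgn(-549289)=−, so +1.
(a,b)_2: α=-4, β=-4; u≡3, v≡7 (mod 8); ε(u)ε(v)=1·1, αω(v)=-4·0, βω(u)=-4·1; sum ≡ 1  ⇒  -1.
(a,b)_47: α=1, u≡20; β=1, v≡2 (mod 47); (20|47)=-1, (2|47)=+1; sign (−1)^1·-1^1·+1^1 = +1.
(a,b)_31: α=1, u≡11; β=1, v≡24 (mod 31); (11|31)=-1, (24|31)=-1; sign (−1)^1·-1^1·-1^1 = -1.
(a,b)_13: α=1, u≡1; β=1, v≡9 (mod 13); (1|13)=+1, (9|13)=+1; sign (−1)^0·+1^1·+1^1 = +1.
(1647867, -549289 / ℚ) ramifies at {2, 3, 29, 31}: a division algebra.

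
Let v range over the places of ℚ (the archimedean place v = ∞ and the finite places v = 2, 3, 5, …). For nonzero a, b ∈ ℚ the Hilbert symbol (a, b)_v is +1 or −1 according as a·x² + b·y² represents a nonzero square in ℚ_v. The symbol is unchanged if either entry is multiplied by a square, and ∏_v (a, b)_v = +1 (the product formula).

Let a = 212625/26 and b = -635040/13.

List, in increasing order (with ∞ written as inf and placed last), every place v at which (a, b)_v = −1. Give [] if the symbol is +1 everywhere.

[2, 3, 7, 13]

(a, b) ≡ (2730, -130) mod (ℚ^×)²; places V = {2, 3, 5, 7, 13, ∞}.
(a,b)_7: α=1, u≡6; β=2, v≡3 (mod 7); (6|7)=-1, (3|7)=-1; sign (−1)^0·-1^2·-1^1 = -1.
(a,b)_∞: sgn(2730)=+, sgn(-130)=−, so +1.
(a,b)_5: α=3, u≡1; β=1, v≡4 (mod 5); (1|5)=+1, (4|5)=+1; sign (−1)^0·+1^1·+1^3 = +1.
(a,b)_13: α=-1, u≡5; β=-1, v≡10 (mod 13); (5|13)=-1, (10|13)=+1; sign (−1)^0·-1^-1·+1^-1 = -1.
(a,b)_3: α=5, u≡1; β=4, v≡2 (mod 3); (1|3)=+1, (2|3)=-1; sign (−1)^0·+1^4·-1^5 = -1.
(a,b)_2: α=-1, β=5; u≡5, v≡7 (mod 8); ε(u)ε(v)=0·1, αω(v)=-1·0, βω(u)=5·1; sum ≡ 1  ⇒  -1.
|Ram(2730, -130)| = 4, even; anisotropic at {2, 3, 7, 13}.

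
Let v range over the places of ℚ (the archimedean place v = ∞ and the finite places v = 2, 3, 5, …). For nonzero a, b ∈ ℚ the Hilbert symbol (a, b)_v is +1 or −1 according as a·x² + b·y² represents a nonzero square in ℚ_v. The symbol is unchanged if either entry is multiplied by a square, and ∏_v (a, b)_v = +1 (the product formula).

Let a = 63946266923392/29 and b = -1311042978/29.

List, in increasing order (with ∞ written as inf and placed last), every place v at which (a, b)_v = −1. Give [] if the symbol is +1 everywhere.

[7, 29, 37, 41]

Mod squares: a ≡ 615902, b ≡ -11702138. Check v ∈ {∞, 2, 3, 7, 19, 29, 37, 41}.
v=2: v_2(a)=7, v_2(b)=1; units ≡ 7, 3 (mod 8); ε·ε+αω+βω = 1·1+7·1+1·0 ≡ 0  ⇒  (a,b)_2 = +1.
v=3: a=3^0·(≡2), b=3^2·(≡1) mod 3; (2|3)=-1, (1|3)=+1; (−1)^{0·2·1}·(-1)^2·(+1)^0 = +1.
v=41: a=41^1·(≡40), b=41^1·(≡29) mod 41; (40|41)=+1, (29|41)=-1; (−1)^{1·1·20}·(+1)^1·(-1)^1 = -1.
v=∞: 615902 > 0 and -11702138 < 0  ⇒  (a,b)_∞ = +1.
v=7: a=7^1·(≡3), b=7^1·(≡6) mod 7; (3|7)=-1, (6|7)=-1; (−1)^{1·1·3}·(-1)^1·(-1)^1 = -1.
v=37: a=37^1·(≡30), b=37^1·(≡31) mod 37; (30|37)=+1, (31|37)=-1; (−1)^{1·1·18}·(+1)^1·(-1)^1 = -1.
v=29: a=29^-1·(≡15), b=29^-1·(≡13) mod 29; (15|29)=-1, (13|29)=+1; (−1)^{-1·-1·14}·(-1)^-1·(+1)^-1 = -1.
v=19: a=19^6·(≡1), b=19^3·(≡15) mod 19; (1|19)=+1, (15|19)=-1; (−1)^{6·3·9}·(+1)^3·(-1)^6 = +1.
(615902, -11702138 / ℚ) ramifies at {7, 29, 37, 41}: a division algebra.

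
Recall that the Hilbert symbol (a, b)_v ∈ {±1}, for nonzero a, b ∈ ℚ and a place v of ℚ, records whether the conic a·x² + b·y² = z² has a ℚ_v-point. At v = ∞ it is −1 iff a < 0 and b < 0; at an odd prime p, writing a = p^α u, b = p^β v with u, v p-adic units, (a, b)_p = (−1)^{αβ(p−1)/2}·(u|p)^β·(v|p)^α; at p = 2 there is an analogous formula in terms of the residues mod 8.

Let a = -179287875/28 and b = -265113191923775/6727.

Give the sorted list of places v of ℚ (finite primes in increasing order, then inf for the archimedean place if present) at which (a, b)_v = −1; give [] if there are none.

[2, 5, 23, 41, 53, inf]

(a, b) ≡ (-33005, -4913153) mod (ℚ^×)²; places V = {2, 3, 5, 7, 13, 17, 19, 23, 31, 41, 53, ∞}.
(a,b)_17: α=0, u≡13; β=1, v≡8 (mod 17); (13|17)=+1, (8|17)=+1; sign (−1)^0·+1^1·+1^0 = +1.
(a,b)_53: α=0, u≡32; β=1, v≡29 (mod 53); (32|53)=-1, (29|53)=+1; sign (−1)^0·-1^1·+1^0 = -1.
(a,b)_31: α=0, u≡19; β=-2, v≡22 (mod 31); (19|31)=+1, (22|31)=-1; sign (−1)^0·+1^-2·-1^0 = +1.
(a,b)_13: α=2, u≡8; β=4, v≡7 (mod 13); (8|13)=-1, (7|13)=-1; sign (−1)^0·-1^4·-1^2 = +1.
(a,b)_19: α=0, u≡17; β=1, v≡18 (mod 19); (17|19)=+1, (18|19)=-1; sign (−1)^0·+1^1·-1^0 = +1.
(a,b)_3: α=2, u≡1; β=0, v≡1 (mod 3); (1|3)=+1, (1|3)=+1; sign (−1)^0·+1^0·+1^2 = +1.
(a,b)_23: α=1, u≡7; β=2, v≡10 (mod 23); (7|23)=-1, (10|23)=-1; sign (−1)^0·-1^2·-1^1 = -1.
(a,b)_5: α=3, u≡4; β=2, v≡2 (mod 5); (4|5)=+1, (2|5)=-1; sign (−1)^0·+1^2·-1^3 = -1.
(a,b)_∞: sgn(-33005)=−, sgn(-4913153)=−, so -1.
(a,b)_41: α=1, u≡11; β=1, v≡20 (mod 41); (11|41)=-1, (20|41)=+1; sign (−1)^0·-1^1·+1^1 = -1.
(a,b)_2: α=-2, β=0; u≡3, v≡7 (mod 8); ε(u)ε(v)=1·1, αω(v)=-2·0, βω(u)=0·1; sum ≡ 1  ⇒  -1.
(a,b)_7: α=-1, u≡6; β=-1, v≡4 (mod 7); (6|7)=-1, (4|7)=+1; sign (−1)^1·-1^-1·+1^-1 = +1.
Ram(-33005, -4913153) = {2, 5, 23, 41, 53, ∞}; no ℚ_2-point on the conic.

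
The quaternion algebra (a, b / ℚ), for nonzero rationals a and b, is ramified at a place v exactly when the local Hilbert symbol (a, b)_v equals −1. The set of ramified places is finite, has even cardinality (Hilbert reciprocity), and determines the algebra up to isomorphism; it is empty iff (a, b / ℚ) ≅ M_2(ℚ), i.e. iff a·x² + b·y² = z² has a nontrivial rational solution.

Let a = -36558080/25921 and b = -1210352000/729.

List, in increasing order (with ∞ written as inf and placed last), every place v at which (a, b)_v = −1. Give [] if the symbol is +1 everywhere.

[2, 11, 13, inf]

(a, b) ≡ (-5, -1430) mod (ℚ^×)²; places V = {2, 3, 5, 7, 11, 13, 23, ∞}.
(a,b)_5: α=1, u≡4; β=3, v≡1 (mod 5); (4|5)=+1, (1|5)=+1; sign (−1)^0·+1^3·+1^1 = +1.
(a,b)_11: α=0, u≡7; β=1, v≡7 (mod 11); (7|11)=-1, (7|11)=-1; sign (−1)^0·-1^1·-1^0 = -1.
(a,b)_∞: sgn(-5)=−, sgn(-1430)=−, so -1.
(a,b)_2: α=8, β=7; u≡3, v≡5 (mod 8); ε(u)ε(v)=1·0, αω(v)=8·1, βω(u)=7·1; sum ≡ 1  ⇒  -1.
(a,b)_7: α=-2, u≡2; β=0, v≡3 (mod 7); (2|7)=+1, (3|7)=-1; sign (−1)^0·+1^0·-1^-2 = +1.
(a,b)_13: α=4, u≡6; β=1, v≡11 (mod 13); (6|13)=-1, (11|13)=-1; sign (−1)^0·-1^1·-1^4 = -1.
(a,b)_3: α=0, u≡1; β=-6, v≡1 (mod 3); (1|3)=+1, (1|3)=+1; sign (−1)^0·+1^-6·+1^0 = +1.
(a,b)_23: α=-2, u≡2; β=2, v≡14 (mod 23); (2|23)=+1, (14|23)=-1; sign (−1)^0·+1^2·-1^-2 = +1.
|Ram(-5, -1430)| = 4, even; anisotropic at {2, 11, 13, ∞}.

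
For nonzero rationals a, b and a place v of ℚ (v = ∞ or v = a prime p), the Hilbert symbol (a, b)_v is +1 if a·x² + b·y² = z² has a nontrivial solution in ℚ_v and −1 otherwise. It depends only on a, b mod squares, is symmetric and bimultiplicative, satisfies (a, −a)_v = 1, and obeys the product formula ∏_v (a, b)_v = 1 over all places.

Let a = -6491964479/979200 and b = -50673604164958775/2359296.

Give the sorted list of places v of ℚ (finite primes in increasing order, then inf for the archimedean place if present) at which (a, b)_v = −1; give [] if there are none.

Mod squares: a ≡ -110143, b ≡ -119. Check v ∈ {∞, 2, 3, 5, 7, 11, 13, 17, 19, 31}.
v=13: a=13^2·(≡8), b=13^2·(≡2) mod 13; (8|13)=-1, (2|13)=-1; (−1)^{2·2·6}·(-1)^2·(-1)^2 = +1.
v=5: a=5^-2·(≡2), b=5^2·(≡4) mod 5; (2|5)=-1, (4|5)=+1; (−1)^{-2·2·2}·(-1)^2·(+1)^-2 = +1.
v=19: a=19^1·(≡7), b=19^2·(≡15) mod 19; (7|19)=+1, (15|19)=-1; (−1)^{1·2·9}·(+1)^2·(-1)^1 = -1.
v=31: a=31^1·(≡30), b=31^2·(≡2) mod 31; (30|31)=-1, (2|31)=+1; (−1)^{1·2·15}·(-1)^2·(+1)^1 = +1.
v=2: v_2(a)=-8, v_2(b)=-18; units ≡ 1, 1 (mod 8); ε·ε+αω+βω = 0·0+-8·0+-18·0 ≡ 0  ⇒  (a,b)_2 = +1.
v=17: a=17^-1·(≡15), b=17^1·(≡6) mod 17; (15|17)=+1, (6|17)=-1; (−1)^{-1·1·8}·(+1)^1·(-1)^-1 = -1.
v=11: a=11^3·(≡6), b=11^2·(≡8) mod 11; (6|11)=-1, (8|11)=-1; (−1)^{3·2·5}·(-1)^2·(-1)^3 = -1.
v=3: a=3^-2·(≡2), b=3^-2·(≡1) mod 3; (2|3)=-1, (1|3)=+1; (−1)^{-2·-2·1}·(-1)^-2·(+1)^-2 = +1.
v=∞: -110143 < 0 and -119 < 0  ⇒  (a,b)_∞ = -1.
v=7: a=7^2·(≡4), b=7^5·(≡2) mod 7; (4|7)=+1, (2|7)=+1; (−1)^{2·5·3}·(+1)^5·(+1)^2 = +1.
Ram(-110143, -119) = {11, 17, 19, ∞}; no ℚ_11-point on the conic.

[11, 17, 19, inf]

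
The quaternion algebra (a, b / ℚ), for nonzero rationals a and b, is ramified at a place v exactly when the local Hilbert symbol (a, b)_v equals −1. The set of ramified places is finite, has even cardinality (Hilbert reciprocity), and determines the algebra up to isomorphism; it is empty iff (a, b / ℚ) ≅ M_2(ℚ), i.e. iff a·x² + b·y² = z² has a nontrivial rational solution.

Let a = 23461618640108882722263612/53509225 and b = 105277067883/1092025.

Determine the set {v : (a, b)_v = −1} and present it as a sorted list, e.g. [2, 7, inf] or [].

[2, 13]

Mod squares: a ≡ 943, b ≡ 5083. Check v ∈ {∞, 2, 3, 5, 7, 11, 13, 17, 19, 23, 37, 41, 47}.
v=23: a=23^5·(≡12), b=23^1·(≡10) mod 23; (12|23)=+1, (10|23)=-1; (−1)^{5·1·11}·(+1)^1·(-1)^5 = +1.
v=2: v_2(a)=2, v_2(b)=0; units ≡ 7, 3 (mod 8); ε·ε+αω+βω = 1·1+2·1+0·0 ≡ 1  ⇒  (a,b)_2 = -1.
v=47: a=47^2·(≡36), b=47^0·(≡34) mod 47; (36|47)=+1, (34|47)=+1; (−1)^{2·0·23}·(+1)^0·(+1)^2 = +1.
v=7: a=7^-2·(≡3), b=7^0·(≡2) mod 7; (3|7)=-1, (2|7)=+1; (−1)^{-2·0·3}·(-1)^0·(+1)^-2 = +1.
v=∞: 943 > 0 and 5083 > 0  ⇒  (a,b)_∞ = +1.
v=5: a=5^-2·(≡3), b=5^-2·(≡3) mod 5; (3|5)=-1, (3|5)=-1; (−1)^{-2·-2·2}·(-1)^-2·(-1)^-2 = +1.
v=41: a=41^5·(≡10), b=41^2·(≡39) mod 41; (10|41)=+1, (39|41)=+1; (−1)^{5·2·20}·(+1)^2·(+1)^5 = +1.
v=11: a=11^-2·(≡8), b=11^-2·(≡4) mod 11; (8|11)=-1, (4|11)=+1; (−1)^{-2·-2·5}·(-1)^-2·(+1)^-2 = +1.
v=17: a=17^2·(≡1), b=17^1·(≡14) mod 17; (1|17)=+1, (14|17)=-1; (−1)^{2·1·8}·(+1)^1·(-1)^2 = +1.
v=3: a=3^2·(≡1), b=3^2·(≡1) mod 3; (1|3)=+1, (1|3)=+1; (−1)^{2·2·1}·(+1)^2·(+1)^2 = +1.
v=19: a=19^-2·(≡10), b=19^-2·(≡3) mod 19; (10|19)=-1, (3|19)=-1; (−1)^{-2·-2·9}·(-1)^-2·(-1)^-2 = +1.
v=13: a=13^0·(≡2), b=13^1·(≡12) mod 13; (2|13)=-1, (12|13)=+1; (−1)^{0·1·6}·(-1)^1·(+1)^0 = -1.
v=37: a=37^2·(≡14), b=37^2·(≡29) mod 37; (14|37)=-1, (29|37)=-1; (−1)^{2·2·18}·(-1)^2·(-1)^2 = +1.
|Ram(943, 5083)| = 2, even; anisotropic at {2, 13}.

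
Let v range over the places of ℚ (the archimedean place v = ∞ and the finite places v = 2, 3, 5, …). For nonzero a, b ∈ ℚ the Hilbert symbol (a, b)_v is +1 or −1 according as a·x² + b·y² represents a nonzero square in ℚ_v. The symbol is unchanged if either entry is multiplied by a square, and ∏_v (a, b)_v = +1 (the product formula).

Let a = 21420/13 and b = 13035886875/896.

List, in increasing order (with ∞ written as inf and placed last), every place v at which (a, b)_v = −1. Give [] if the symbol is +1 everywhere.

[11, 13]

(a, b) ≡ (7735, 154) mod (ℚ^×)²; places V = {2, 3, 5, 7, 11, 13, 17, ∞}.
(a,b)_∞: sgn(7735)=+, sgn(154)=+, so +1.
(a,b)_13: α=-1, u≡9; β=0, v≡2 (mod 13); (9|13)=+1, (2|13)=-1; sign (−1)^0·+1^0·-1^-1 = -1.
(a,b)_2: α=2, β=-7; u≡7, v≡5 (mod 8); ε(u)ε(v)=1·0, αω(v)=2·1, βω(u)=-7·0; sum ≡ 0  ⇒  +1.
(a,b)_7: α=1, u≡6; β=-1, v≡2 (mod 7); (6|7)=-1, (2|7)=+1; sign (−1)^1·-1^-1·+1^1 = +1.
(a,b)_3: α=2, u≡1; β=8, v≡1 (mod 3); (1|3)=+1, (1|3)=+1; sign (−1)^0·+1^8·+1^2 = +1.
(a,b)_17: α=1, u≡8; β=2, v≡15 (mod 17); (8|17)=+1, (15|17)=+1; sign (−1)^0·+1^2·+1^1 = +1.
(a,b)_5: α=1, u≡3; β=4, v≡4 (mod 5); (3|5)=-1, (4|5)=+1; sign (−1)^0·-1^4·+1^1 = +1.
(a,b)_11: α=0, u≡7; β=1, v≡5 (mod 11); (7|11)=-1, (5|11)=+1; sign (−1)^0·-1^1·+1^0 = -1.
|Ram(7735, 154)| = 2, even; anisotropic at {11, 13}.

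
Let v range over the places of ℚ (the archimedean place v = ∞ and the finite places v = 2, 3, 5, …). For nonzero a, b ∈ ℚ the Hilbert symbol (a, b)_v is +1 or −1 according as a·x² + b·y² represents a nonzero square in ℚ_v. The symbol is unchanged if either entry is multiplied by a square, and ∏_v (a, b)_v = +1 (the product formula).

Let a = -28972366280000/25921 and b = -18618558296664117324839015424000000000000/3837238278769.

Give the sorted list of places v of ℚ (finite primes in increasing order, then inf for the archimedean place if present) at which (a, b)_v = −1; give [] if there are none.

Mod squares: a ≡ -4285853, b ≡ -5958381. Check v ∈ {∞, 2, 3, 5, 7, 11, 13, 17, 19, 23, 41, 43}.
v=41: a=41^1·(≡22), b=41^4·(≡28) mod 41; (22|41)=-1, (28|41)=-1; (−1)^{1·4·20}·(-1)^4·(-1)^1 = -1.
v=23: a=23^-2·(≡12), b=23^-8·(≡21) mod 23; (12|23)=+1, (21|23)=-1; (−1)^{-2·-8·11}·(+1)^-8·(-1)^-2 = +1.
v=5: a=5^4·(≡2), b=5^12·(≡4) mod 5; (2|5)=-1, (4|5)=+1; (−1)^{4·12·2}·(-1)^12·(+1)^4 = +1.
v=11: a=11^1·(≡8), b=11^3·(≡10) mod 11; (8|11)=-1, (10|11)=-1; (−1)^{1·3·5}·(-1)^3·(-1)^1 = -1.
v=13: a=13^3·(≡12), b=13^7·(≡3) mod 13; (12|13)=+1, (3|13)=+1; (−1)^{3·7·6}·(+1)^7·(+1)^3 = +1.
v=17: a=17^1·(≡4), b=17^1·(≡4) mod 17; (4|17)=+1, (4|17)=+1; (−1)^{1·1·8}·(+1)^1·(+1)^1 = +1.
v=∞: -4285853 < 0 and -5958381 < 0  ⇒  (a,b)_∞ = -1.
v=43: a=43^1·(≡22), b=43^3·(≡42) mod 43; (22|43)=-1, (42|43)=-1; (−1)^{1·3·21}·(-1)^3·(-1)^1 = -1.
v=2: v_2(a)=6, v_2(b)=22; units ≡ 3, 3 (mod 8); ε·ε+αω+βω = 1·1+6·1+22·1 ≡ 1  ⇒  (a,b)_2 = -1.
v=7: a=7^-2·(≡1), b=7^-2·(≡5) mod 7; (1|7)=+1, (5|7)=-1; (−1)^{-2·-2·3}·(+1)^-2·(-1)^-2 = +1.
v=3: a=3^0·(≡1), b=3^1·(≡2) mod 3; (1|3)=+1, (2|3)=-1; (−1)^{0·1·1}·(+1)^1·(-1)^0 = +1.
v=19: a=19^0·(≡8), b=19^1·(≡15) mod 19; (8|19)=-1, (15|19)=-1; (−1)^{0·1·9}·(-1)^1·(-1)^0 = -1.
Ram(-4285853, -5958381) = {2, 11, 19, 41, 43, ∞}; no ℚ_2-point on the conic.

[2, 11, 19, 41, 43, inf]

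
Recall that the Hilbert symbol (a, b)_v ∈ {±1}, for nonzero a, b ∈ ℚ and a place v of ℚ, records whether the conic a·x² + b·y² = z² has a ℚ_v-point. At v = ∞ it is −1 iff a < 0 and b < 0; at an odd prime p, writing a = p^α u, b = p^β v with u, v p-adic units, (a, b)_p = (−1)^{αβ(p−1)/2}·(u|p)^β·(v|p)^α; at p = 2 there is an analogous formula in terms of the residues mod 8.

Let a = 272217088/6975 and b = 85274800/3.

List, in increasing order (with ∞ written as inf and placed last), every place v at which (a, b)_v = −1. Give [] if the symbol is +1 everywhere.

(a, b) ≡ (403, 1209) mod (ℚ^×)²; places V = {2, 3, 5, 11, 13, 23, 31, ∞}.
(a,b)_5: α=-2, u≡2; β=2, v≡4 (mod 5); (2|5)=-1, (4|5)=+1; sign (−1)^0·-1^2·+1^-2 = +1.
(a,b)_31: α=-1, u≡17; β=1, v≡5 (mod 31); (17|31)=-1, (5|31)=+1; sign (−1)^1·-1^1·+1^-1 = +1.
(a,b)_23: α=0, u≡6; β=2, v≡13 (mod 23); (6|23)=+1, (13|23)=+1; sign (−1)^0·+1^2·+1^0 = +1.
(a,b)_3: α=-2, u≡1; β=-1, v≡1 (mod 3); (1|3)=+1, (1|3)=+1; sign (−1)^0·+1^-1·+1^-2 = +1.
(a,b)_13: α=3, u≡2; β=1, v≡7 (mod 13); (2|13)=-1, (7|13)=-1; sign (−1)^0·-1^1·-1^3 = +1.
(a,b)_2: α=10, β=4; u≡3, v≡1 (mod 8); ε(u)ε(v)=1·0, αω(v)=10·0, βω(u)=4·1; sum ≡ 0  ⇒  +1.
(a,b)_∞: sgn(403)=+, sgn(1209)=+, so +1.
(a,b)_11: α=2, u≡8; β=0, v≡2 (mod 11); (8|11)=-1, (2|11)=-1; sign (−1)^0·-1^0·-1^2 = +1.
Ram(a, b) = ∅: the form 403·x² + 1209·y² − z² is isotropic over every ℚ_v, so by Hasse–Minkowski it is isotropic over ℚ.

[]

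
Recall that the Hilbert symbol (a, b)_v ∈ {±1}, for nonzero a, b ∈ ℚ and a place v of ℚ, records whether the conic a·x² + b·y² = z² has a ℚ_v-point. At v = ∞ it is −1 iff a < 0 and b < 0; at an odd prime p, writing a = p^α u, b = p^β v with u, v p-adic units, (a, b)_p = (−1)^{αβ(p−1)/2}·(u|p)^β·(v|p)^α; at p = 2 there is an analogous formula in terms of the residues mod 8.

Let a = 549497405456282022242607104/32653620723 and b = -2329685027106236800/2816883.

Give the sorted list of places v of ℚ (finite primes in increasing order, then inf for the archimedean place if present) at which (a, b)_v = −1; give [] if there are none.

(a, b) ≡ (42, -5394) mod (ℚ^×)²; places V = {2, 3, 5, 7, 11, 13, 17, 19, 29, 31, ∞}.
(a,b)_13: α=2, u≡1; β=2, v≡9 (mod 13); (1|13)=+1, (9|13)=+1; sign (−1)^0·+1^2·+1^2 = +1.
(a,b)_11: α=6, u≡4; β=2, v≡7 (mod 11); (4|11)=+1, (7|11)=-1; sign (−1)^0·+1^2·-1^6 = +1.
(a,b)_31: α=4, u≡17; β=3, v≡12 (mod 31); (17|31)=-1, (12|31)=-1; sign (−1)^0·-1^3·-1^4 = -1.
(a,b)_7: α=3, u≡5; β=2, v≡5 (mod 7); (5|7)=-1, (5|7)=-1; sign (−1)^0·-1^2·-1^3 = -1.
(a,b)_29: α=4, u≡4; β=3, v≡26 (mod 29); (4|29)=+1, (26|29)=-1; sign (−1)^0·+1^3·-1^4 = +1.
(a,b)_2: α=13, β=7; u≡5, v≡7 (mod 8); ε(u)ε(v)=0·1, αω(v)=13·0, βω(u)=7·1; sum ≡ 1  ⇒  -1.
(a,b)_∞: sgn(42)=+, sgn(-5394)=−, so +1.
(a,b)_5: α=0, u≡3; β=2, v≡1 (mod 5); (3|5)=-1, (1|5)=+1; sign (−1)^0·-1^2·+1^0 = +1.
(a,b)_17: α=-4, u≡16; β=-2, v≡10 (mod 17); (16|17)=+1, (10|17)=-1; sign (−1)^0·+1^-2·-1^-4 = +1.
(a,b)_19: α=-4, u≡9; β=-2, v≡13 (mod 19); (9|19)=+1, (13|19)=-1; sign (−1)^0·+1^-2·-1^-4 = +1.
(a,b)_3: α=-1, u≡2; β=-3, v≡2 (mod 3); (2|3)=-1, (2|3)=-1; sign (−1)^1·-1^-3·-1^-1 = -1.
|Ram(42, -5394)| = 4, even; anisotropic at {2, 3, 7, 31}.

[2, 3, 7, 31]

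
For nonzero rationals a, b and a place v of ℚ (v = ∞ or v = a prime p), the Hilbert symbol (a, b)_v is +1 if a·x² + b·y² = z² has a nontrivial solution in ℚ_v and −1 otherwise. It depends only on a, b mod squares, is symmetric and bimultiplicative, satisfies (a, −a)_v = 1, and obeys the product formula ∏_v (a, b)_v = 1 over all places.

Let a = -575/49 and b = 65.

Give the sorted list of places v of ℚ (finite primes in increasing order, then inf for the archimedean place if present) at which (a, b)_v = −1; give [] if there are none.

Mod squares: a ≡ -23, b ≡ 65. Check v ∈ {∞, 2, 5, 7, 13, 23}.
v=23: a=23^1·(≡7), b=23^0·(≡19) mod 23; (7|23)=-1, (19|23)=-1; (−1)^{1·0·11}·(-1)^0·(-1)^1 = -1.
v=13: a=13^0·(≡1), b=13^1·(≡5) mod 13; (1|13)=+1, (5|13)=-1; (−1)^{0·1·6}·(+1)^1·(-1)^0 = +1.
v=∞: -23 < 0 and 65 > 0  ⇒  (a,b)_∞ = +1.
v=5: a=5^2·(≡3), b=5^1·(≡3) mod 5; (3|5)=-1, (3|5)=-1; (−1)^{2·1·2}·(-1)^1·(-1)^2 = -1.
v=7: a=7^-2·(≡6), b=7^0·(≡2) mod 7; (6|7)=-1, (2|7)=+1; (−1)^{-2·0·3}·(-1)^0·(+1)^-2 = +1.
v=2: v_2(a)=0, v_2(b)=0; units ≡ 1, 1 (mod 8); ε·ε+αω+βω = 0·0+0·0+0·0 ≡ 0  ⇒  (a,b)_2 = +1.
(-23, 65 / ℚ) ramifies at {5, 23}: a division algebra.

[5, 23]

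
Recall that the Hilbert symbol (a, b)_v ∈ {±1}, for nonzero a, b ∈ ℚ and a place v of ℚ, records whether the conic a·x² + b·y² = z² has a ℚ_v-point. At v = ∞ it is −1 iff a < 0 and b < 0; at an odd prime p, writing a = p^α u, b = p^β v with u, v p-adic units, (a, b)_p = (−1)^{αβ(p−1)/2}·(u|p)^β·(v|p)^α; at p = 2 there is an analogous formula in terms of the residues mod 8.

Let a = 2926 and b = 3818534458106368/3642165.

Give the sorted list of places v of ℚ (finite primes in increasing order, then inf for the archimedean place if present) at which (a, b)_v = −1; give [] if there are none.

[2, 7]

Mod squares: a ≡ 2926, b ≡ 170170. Check v ∈ {∞, 2, 3, 5, 7, 11, 13, 17, 19, 23, 59}.
v=17: a=17^0·(≡2), b=17^-1·(≡3) mod 17; (2|17)=+1, (3|17)=-1; (−1)^{0·-1·8}·(+1)^-1·(-1)^0 = +1.
v=3: a=3^0·(≡1), b=3^-4·(≡1) mod 3; (1|3)=+1, (1|3)=+1; (−1)^{0·-4·1}·(+1)^-4·(+1)^0 = +1.
v=∞: 2926 > 0 and 170170 > 0  ⇒  (a,b)_∞ = +1.
v=11: a=11^1·(≡2), b=11^3·(≡9) mod 11; (2|11)=-1, (9|11)=+1; (−1)^{1·3·5}·(-1)^3·(+1)^1 = +1.
v=59: a=59^0·(≡35), b=59^2·(≡34) mod 59; (35|59)=+1, (34|59)=-1; (−1)^{0·2·29}·(+1)^2·(-1)^0 = +1.
v=23: a=23^0·(≡5), b=23^-2·(≡13) mod 23; (5|23)=-1, (13|23)=+1; (−1)^{0·-2·11}·(-1)^-2·(+1)^0 = +1.
v=2: v_2(a)=1, v_2(b)=9; units ≡ 7, 5 (mod 8); ε·ε+αω+βω = 1·0+1·1+9·0 ≡ 1  ⇒  (a,b)_2 = -1.
v=7: a=7^1·(≡5), b=7^3·(≡3) mod 7; (5|7)=-1, (3|7)=-1; (−1)^{1·3·3}·(-1)^3·(-1)^1 = -1.
v=5: a=5^0·(≡1), b=5^-1·(≡1) mod 5; (1|5)=+1, (1|5)=+1; (−1)^{0·-1·2}·(+1)^-1·(+1)^0 = +1.
v=13: a=13^0·(≡1), b=13^1·(≡1) mod 13; (1|13)=+1, (1|13)=+1; (−1)^{0·1·6}·(+1)^1·(+1)^0 = +1.
v=19: a=19^1·(≡2), b=19^2·(≡7) mod 19; (2|19)=-1, (7|19)=+1; (−1)^{1·2·9}·(-1)^2·(+1)^1 = +1.
Ram(2926, 170170) = {2, 7}; no ℚ_2-point on the conic.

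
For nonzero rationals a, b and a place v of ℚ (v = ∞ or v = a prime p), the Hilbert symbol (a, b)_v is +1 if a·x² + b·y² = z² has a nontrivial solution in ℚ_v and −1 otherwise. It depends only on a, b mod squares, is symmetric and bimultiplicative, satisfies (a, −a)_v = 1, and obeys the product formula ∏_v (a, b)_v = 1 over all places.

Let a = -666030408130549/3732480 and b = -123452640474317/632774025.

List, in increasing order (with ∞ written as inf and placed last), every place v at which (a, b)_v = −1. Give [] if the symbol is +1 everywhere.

[2, 5, 7, 17, 23, inf]

Mod squares: a ≡ -274505, b ≡ -933317. Check v ∈ {∞, 2, 3, 5, 7, 11, 13, 17, 19, 23, 31, 43, 53}.
v=2: v_2(a)=-10, v_2(b)=0; units ≡ 7, 3 (mod 8); ε·ε+αω+βω = 1·1+-10·1+0·0 ≡ 1  ⇒  (a,b)_2 = -1.
v=13: a=13^0·(≡10), b=13^-2·(≡7) mod 13; (10|13)=+1, (7|13)=-1; (−1)^{0·-2·6}·(+1)^-2·(-1)^0 = +1.
v=∞: -274505 < 0 and -933317 < 0  ⇒  (a,b)_∞ = -1.
v=31: a=31^3·(≡30), b=31^3·(≡18) mod 31; (30|31)=-1, (18|31)=+1; (−1)^{3·3·15}·(-1)^3·(+1)^3 = +1.
v=53: a=53^0·(≡51), b=53^2·(≡24) mod 53; (51|53)=-1, (24|53)=+1; (−1)^{0·2·26}·(-1)^2·(+1)^0 = +1.
v=5: a=5^-1·(≡1), b=5^-2·(≡3) mod 5; (1|5)=+1, (3|5)=-1; (−1)^{-1·-2·2}·(+1)^-2·(-1)^-1 = -1.
v=43: a=43^0·(≡7), b=43^-2·(≡38) mod 43; (7|43)=-1, (38|43)=+1; (−1)^{0·-2·21}·(-1)^-2·(+1)^0 = +1.
v=3: a=3^-6·(≡1), b=3^-4·(≡1) mod 3; (1|3)=+1, (1|3)=+1; (−1)^{-6·-4·1}·(+1)^-4·(+1)^-6 = +1.
v=23: a=23^1·(≡2), b=23^1·(≡13) mod 23; (2|23)=+1, (13|23)=+1; (−1)^{1·1·11}·(+1)^1·(+1)^1 = -1.
v=7: a=7^1·(≡3), b=7^3·(≡3) mod 7; (3|7)=-1, (3|7)=-1; (−1)^{1·3·3}·(-1)^3·(-1)^1 = -1.
v=19: a=19^2·(≡6), b=19^0·(≡17) mod 19; (6|19)=+1, (17|19)=+1; (−1)^{2·0·9}·(+1)^0·(+1)^2 = +1.
v=11: a=11^3·(≡4), b=11^1·(≡8) mod 11; (4|11)=+1, (8|11)=-1; (−1)^{3·1·5}·(+1)^1·(-1)^3 = +1.
v=17: a=17^2·(≡11), b=17^1·(≡4) mod 17; (11|17)=-1, (4|17)=+1; (−1)^{2·1·8}·(-1)^1·(+1)^2 = -1.
(-274505, -933317 / ℚ) ramifies at {2, 5, 7, 17, 23, ∞}: a division algebra.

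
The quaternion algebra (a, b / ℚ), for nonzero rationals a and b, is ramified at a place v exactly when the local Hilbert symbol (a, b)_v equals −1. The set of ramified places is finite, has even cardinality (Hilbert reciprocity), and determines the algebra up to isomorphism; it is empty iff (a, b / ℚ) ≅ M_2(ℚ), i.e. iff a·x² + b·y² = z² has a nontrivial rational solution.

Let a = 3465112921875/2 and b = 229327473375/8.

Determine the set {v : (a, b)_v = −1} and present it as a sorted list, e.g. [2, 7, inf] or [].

[7, 17]

Mod squares: a ≡ 374, b ≡ 15470. Check v ∈ {∞, 2, 3, 5, 7, 11, 13, 17}.
v=17: a=17^1·(≡11), b=17^1·(≡13) mod 17; (11|17)=-1, (13|17)=+1; (−1)^{1·1·8}·(-1)^1·(+1)^1 = -1.
v=7: a=7^0·(≡5), b=7^1·(≡6) mod 7; (5|7)=-1, (6|7)=-1; (−1)^{0·1·3}·(-1)^1·(-1)^0 = -1.
v=13: a=13^0·(≡10), b=13^1·(≡5) mod 13; (10|13)=+1, (5|13)=-1; (−1)^{0·1·6}·(+1)^1·(-1)^0 = +1.
v=5: a=5^6·(≡1), b=5^3·(≡4) mod 5; (1|5)=+1, (4|5)=+1; (−1)^{6·3·2}·(+1)^3·(+1)^6 = +1.
v=∞: 374 > 0 and 15470 > 0  ⇒  (a,b)_∞ = +1.
v=2: v_2(a)=-1, v_2(b)=-3; units ≡ 3, 7 (mod 8); ε·ε+αω+βω = 1·1+-1·0+-3·1 ≡ 0  ⇒  (a,b)_2 = +1.
v=3: a=3^4·(≡2), b=3^4·(≡2) mod 3; (2|3)=-1, (2|3)=-1; (−1)^{4·4·1}·(-1)^4·(-1)^4 = +1.
v=11: a=11^5·(≡5), b=11^4·(≡3) mod 11; (5|11)=+1, (3|11)=+1; (−1)^{5·4·5}·(+1)^4·(+1)^5 = +1.
|Ram(374, 15470)| = 2, even; anisotropic at {7, 17}.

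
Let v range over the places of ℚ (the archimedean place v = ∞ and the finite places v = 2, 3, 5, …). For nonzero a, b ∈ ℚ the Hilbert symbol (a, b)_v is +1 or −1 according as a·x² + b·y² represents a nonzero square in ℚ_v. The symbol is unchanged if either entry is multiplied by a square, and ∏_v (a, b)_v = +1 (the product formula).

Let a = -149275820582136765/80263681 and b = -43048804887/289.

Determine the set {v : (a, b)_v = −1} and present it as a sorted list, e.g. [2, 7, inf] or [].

Mod squares: a ≡ -285, b ≡ -23. Check v ∈ {∞, 2, 3, 5, 11, 17, 19, 23, 31}.
v=5: a=5^1·(≡2), b=5^0·(≡2) mod 5; (2|5)=-1, (2|5)=-1; (−1)^{1·0·2}·(-1)^0·(-1)^1 = -1.
v=31: a=31^-2·(≡14), b=31^0·(≡5) mod 31; (14|31)=+1, (5|31)=+1; (−1)^{-2·0·15}·(+1)^0·(+1)^-2 = +1.
v=23: a=23^6·(≡20), b=23^3·(≡14) mod 23; (20|23)=-1, (14|23)=-1; (−1)^{6·3·11}·(-1)^3·(-1)^6 = -1.
v=3: a=3^5·(≡1), b=3^4·(≡1) mod 3; (1|3)=+1, (1|3)=+1; (−1)^{5·4·1}·(+1)^4·(+1)^5 = +1.
v=19: a=19^3·(≡4), b=19^2·(≡10) mod 19; (4|19)=+1, (10|19)=-1; (−1)^{3·2·9}·(+1)^2·(-1)^3 = -1.
v=2: v_2(a)=0, v_2(b)=0; units ≡ 3, 1 (mod 8); ε·ε+αω+βω = 1·0+0·0+0·1 ≡ 0  ⇒  (a,b)_2 = +1.
v=17: a=17^-4·(≡9), b=17^-2·(≡10) mod 17; (9|17)=+1, (10|17)=-1; (−1)^{-4·-2·8}·(+1)^-2·(-1)^-4 = +1.
v=11: a=11^2·(≡1), b=11^2·(≡10) mod 11; (1|11)=+1, (10|11)=-1; (−1)^{2·2·5}·(+1)^2·(-1)^2 = +1.
v=∞: -285 < 0 and -23 < 0  ⇒  (a,b)_∞ = -1.
|Ram(-285, -23)| = 4, even; anisotropic at {5, 19, 23, ∞}.

[5, 19, 23, inf]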